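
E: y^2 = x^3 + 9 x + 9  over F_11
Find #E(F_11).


For each x in F_11, count y with y^2 = x^3 + 9 x + 9 mod 11:
  x = 0: RHS = 9, y in [3, 8]  -> 2 point(s)
  x = 5: RHS = 3, y in [5, 6]  -> 2 point(s)
  x = 6: RHS = 4, y in [2, 9]  -> 2 point(s)
  x = 9: RHS = 5, y in [4, 7]  -> 2 point(s)
Affine points: 8. Add the point at infinity: total = 9.

#E(F_11) = 9


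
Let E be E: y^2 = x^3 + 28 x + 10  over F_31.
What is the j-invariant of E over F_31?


Delta = -16(4 a^3 + 27 b^2) mod 31 = 6
-1728 * (4 a)^3 = -1728 * (4*28)^3 mod 31 = 2
j = 2 * 6^(-1) mod 31 = 21

j = 21 (mod 31)


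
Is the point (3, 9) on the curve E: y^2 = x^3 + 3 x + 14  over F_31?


Check whether y^2 = x^3 + 3 x + 14 (mod 31) for (x, y) = (3, 9).
LHS: y^2 = 9^2 mod 31 = 19
RHS: x^3 + 3 x + 14 = 3^3 + 3*3 + 14 mod 31 = 19
LHS = RHS

Yes, on the curve


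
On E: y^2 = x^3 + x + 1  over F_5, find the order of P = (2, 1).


Compute successive multiples of P until we hit O:
  1P = (2, 1)
  2P = (2, 4)
  3P = O

ord(P) = 3


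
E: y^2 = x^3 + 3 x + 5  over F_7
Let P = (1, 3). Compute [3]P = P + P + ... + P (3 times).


k = 3 = 11_2 (binary, LSB first: 11)
Double-and-add from P = (1, 3):
  bit 0 = 1: acc = O + (1, 3) = (1, 3)
  bit 1 = 1: acc = (1, 3) + (6, 6) = (4, 5)

3P = (4, 5)


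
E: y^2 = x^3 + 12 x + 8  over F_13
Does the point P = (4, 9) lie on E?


Check whether y^2 = x^3 + 12 x + 8 (mod 13) for (x, y) = (4, 9).
LHS: y^2 = 9^2 mod 13 = 3
RHS: x^3 + 12 x + 8 = 4^3 + 12*4 + 8 mod 13 = 3
LHS = RHS

Yes, on the curve


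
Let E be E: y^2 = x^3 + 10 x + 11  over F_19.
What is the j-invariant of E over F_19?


Delta = -16(4 a^3 + 27 b^2) mod 19 = 8
-1728 * (4 a)^3 = -1728 * (4*10)^3 mod 19 = 8
j = 8 * 8^(-1) mod 19 = 1

j = 1 (mod 19)


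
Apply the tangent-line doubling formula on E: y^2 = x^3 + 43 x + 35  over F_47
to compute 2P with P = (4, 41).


Doubling: s = (3 x1^2 + a) / (2 y1)
s = (3*4^2 + 43) / (2*41) mod 47 = 12
x3 = s^2 - 2 x1 mod 47 = 12^2 - 2*4 = 42
y3 = s (x1 - x3) - y1 mod 47 = 12 * (4 - 42) - 41 = 20

2P = (42, 20)


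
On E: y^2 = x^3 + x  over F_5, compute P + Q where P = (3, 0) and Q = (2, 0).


P != Q, so use the chord formula.
s = (y2 - y1) / (x2 - x1) = (0) / (4) mod 5 = 0
x3 = s^2 - x1 - x2 mod 5 = 0^2 - 3 - 2 = 0
y3 = s (x1 - x3) - y1 mod 5 = 0 * (3 - 0) - 0 = 0

P + Q = (0, 0)


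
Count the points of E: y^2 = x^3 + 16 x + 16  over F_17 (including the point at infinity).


For each x in F_17, count y with y^2 = x^3 + 16 x + 16 mod 17:
  x = 0: RHS = 16, y in [4, 13]  -> 2 point(s)
  x = 1: RHS = 16, y in [4, 13]  -> 2 point(s)
  x = 4: RHS = 8, y in [5, 12]  -> 2 point(s)
  x = 5: RHS = 0, y in [0]  -> 1 point(s)
  x = 12: RHS = 15, y in [7, 10]  -> 2 point(s)
  x = 14: RHS = 9, y in [3, 14]  -> 2 point(s)
  x = 16: RHS = 16, y in [4, 13]  -> 2 point(s)
Affine points: 13. Add the point at infinity: total = 14.

#E(F_17) = 14


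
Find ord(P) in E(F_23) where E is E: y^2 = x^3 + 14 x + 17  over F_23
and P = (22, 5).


Compute successive multiples of P until we hit O:
  1P = (22, 5)
  2P = (18, 11)
  3P = (14, 6)
  4P = (19, 9)
  5P = (17, 19)
  6P = (13, 2)
  7P = (6, 8)
  8P = (21, 2)
  ... (continuing to 23P)
  23P = O

ord(P) = 23


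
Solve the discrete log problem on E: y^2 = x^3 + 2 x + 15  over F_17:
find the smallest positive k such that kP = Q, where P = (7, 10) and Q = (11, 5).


Enumerate multiples of P until we hit Q = (11, 5):
  1P = (7, 10)
  2P = (1, 16)
  3P = (10, 10)
  4P = (0, 7)
  5P = (14, 4)
  6P = (12, 4)
  7P = (11, 5)
Match found at i = 7.

k = 7


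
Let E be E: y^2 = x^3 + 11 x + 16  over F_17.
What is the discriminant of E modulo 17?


4 a^3 + 27 b^2 = 4*11^3 + 27*16^2 = 5324 + 6912 = 12236
Delta = -16 * (12236) = -195776
Delta mod 17 = 13

Delta = 13 (mod 17)


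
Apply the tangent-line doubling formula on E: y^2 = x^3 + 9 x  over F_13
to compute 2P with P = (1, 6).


Doubling: s = (3 x1^2 + a) / (2 y1)
s = (3*1^2 + 9) / (2*6) mod 13 = 1
x3 = s^2 - 2 x1 mod 13 = 1^2 - 2*1 = 12
y3 = s (x1 - x3) - y1 mod 13 = 1 * (1 - 12) - 6 = 9

2P = (12, 9)


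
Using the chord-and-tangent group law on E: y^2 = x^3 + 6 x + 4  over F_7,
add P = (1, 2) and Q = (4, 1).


P != Q, so use the chord formula.
s = (y2 - y1) / (x2 - x1) = (6) / (3) mod 7 = 2
x3 = s^2 - x1 - x2 mod 7 = 2^2 - 1 - 4 = 6
y3 = s (x1 - x3) - y1 mod 7 = 2 * (1 - 6) - 2 = 2

P + Q = (6, 2)


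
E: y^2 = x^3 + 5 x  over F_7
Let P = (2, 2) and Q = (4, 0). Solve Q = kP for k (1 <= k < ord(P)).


Enumerate multiples of P until we hit Q = (4, 0):
  1P = (2, 2)
  2P = (4, 0)
Match found at i = 2.

k = 2


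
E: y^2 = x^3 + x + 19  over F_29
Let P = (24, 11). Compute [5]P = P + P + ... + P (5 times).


k = 5 = 101_2 (binary, LSB first: 101)
Double-and-add from P = (24, 11):
  bit 0 = 1: acc = O + (24, 11) = (24, 11)
  bit 1 = 0: acc unchanged = (24, 11)
  bit 2 = 1: acc = (24, 11) + (27, 26) = (3, 7)

5P = (3, 7)


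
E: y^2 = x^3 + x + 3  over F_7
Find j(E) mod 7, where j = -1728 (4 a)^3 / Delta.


Delta = -16(4 a^3 + 27 b^2) mod 7 = 3
-1728 * (4 a)^3 = -1728 * (4*1)^3 mod 7 = 1
j = 1 * 3^(-1) mod 7 = 5

j = 5 (mod 7)


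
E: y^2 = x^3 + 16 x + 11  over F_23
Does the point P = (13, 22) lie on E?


Check whether y^2 = x^3 + 16 x + 11 (mod 23) for (x, y) = (13, 22).
LHS: y^2 = 22^2 mod 23 = 1
RHS: x^3 + 16 x + 11 = 13^3 + 16*13 + 11 mod 23 = 1
LHS = RHS

Yes, on the curve


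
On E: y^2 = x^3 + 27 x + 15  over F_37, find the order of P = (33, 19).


Compute successive multiples of P until we hit O:
  1P = (33, 19)
  2P = (9, 5)
  3P = (29, 8)
  4P = (8, 22)
  5P = (3, 7)
  6P = (13, 26)
  7P = (21, 36)
  8P = (31, 9)
  ... (continuing to 35P)
  35P = O

ord(P) = 35


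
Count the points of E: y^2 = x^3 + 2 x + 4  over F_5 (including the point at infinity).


For each x in F_5, count y with y^2 = x^3 + 2 x + 4 mod 5:
  x = 0: RHS = 4, y in [2, 3]  -> 2 point(s)
  x = 2: RHS = 1, y in [1, 4]  -> 2 point(s)
  x = 4: RHS = 1, y in [1, 4]  -> 2 point(s)
Affine points: 6. Add the point at infinity: total = 7.

#E(F_5) = 7


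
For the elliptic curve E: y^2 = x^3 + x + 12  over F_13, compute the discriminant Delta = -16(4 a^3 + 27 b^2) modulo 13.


4 a^3 + 27 b^2 = 4*1^3 + 27*12^2 = 4 + 3888 = 3892
Delta = -16 * (3892) = -62272
Delta mod 13 = 11

Delta = 11 (mod 13)


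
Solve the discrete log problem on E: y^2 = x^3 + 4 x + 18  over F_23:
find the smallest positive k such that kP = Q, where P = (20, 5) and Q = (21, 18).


Enumerate multiples of P until we hit Q = (21, 18):
  1P = (20, 5)
  2P = (14, 9)
  3P = (15, 7)
  4P = (13, 6)
  5P = (21, 5)
  6P = (5, 18)
  7P = (1, 0)
  8P = (5, 5)
  9P = (21, 18)
Match found at i = 9.

k = 9


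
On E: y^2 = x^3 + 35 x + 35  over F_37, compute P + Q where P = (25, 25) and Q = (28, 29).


P != Q, so use the chord formula.
s = (y2 - y1) / (x2 - x1) = (4) / (3) mod 37 = 26
x3 = s^2 - x1 - x2 mod 37 = 26^2 - 25 - 28 = 31
y3 = s (x1 - x3) - y1 mod 37 = 26 * (25 - 31) - 25 = 4

P + Q = (31, 4)


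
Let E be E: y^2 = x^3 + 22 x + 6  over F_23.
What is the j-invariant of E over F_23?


Delta = -16(4 a^3 + 27 b^2) mod 23 = 14
-1728 * (4 a)^3 = -1728 * (4*22)^3 mod 23 = 8
j = 8 * 14^(-1) mod 23 = 17

j = 17 (mod 23)


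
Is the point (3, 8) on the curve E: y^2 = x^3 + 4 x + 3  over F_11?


Check whether y^2 = x^3 + 4 x + 3 (mod 11) for (x, y) = (3, 8).
LHS: y^2 = 8^2 mod 11 = 9
RHS: x^3 + 4 x + 3 = 3^3 + 4*3 + 3 mod 11 = 9
LHS = RHS

Yes, on the curve


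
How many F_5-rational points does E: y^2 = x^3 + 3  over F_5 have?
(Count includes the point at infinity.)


For each x in F_5, count y with y^2 = x^3 + 0 x + 3 mod 5:
  x = 1: RHS = 4, y in [2, 3]  -> 2 point(s)
  x = 2: RHS = 1, y in [1, 4]  -> 2 point(s)
  x = 3: RHS = 0, y in [0]  -> 1 point(s)
Affine points: 5. Add the point at infinity: total = 6.

#E(F_5) = 6


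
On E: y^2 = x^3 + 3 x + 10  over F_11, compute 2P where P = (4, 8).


Doubling: s = (3 x1^2 + a) / (2 y1)
s = (3*4^2 + 3) / (2*8) mod 11 = 8
x3 = s^2 - 2 x1 mod 11 = 8^2 - 2*4 = 1
y3 = s (x1 - x3) - y1 mod 11 = 8 * (4 - 1) - 8 = 5

2P = (1, 5)


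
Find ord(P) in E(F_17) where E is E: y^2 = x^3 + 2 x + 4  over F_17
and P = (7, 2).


Compute successive multiples of P until we hit O:
  1P = (7, 2)
  2P = (4, 12)
  3P = (2, 4)
  4P = (0, 2)
  5P = (10, 15)
  6P = (15, 3)
  7P = (16, 16)
  8P = (13, 0)
  ... (continuing to 16P)
  16P = O

ord(P) = 16


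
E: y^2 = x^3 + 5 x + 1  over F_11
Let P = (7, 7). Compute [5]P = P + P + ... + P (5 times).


k = 5 = 101_2 (binary, LSB first: 101)
Double-and-add from P = (7, 7):
  bit 0 = 1: acc = O + (7, 7) = (7, 7)
  bit 1 = 0: acc unchanged = (7, 7)
  bit 2 = 1: acc = (7, 7) + (0, 10) = (8, 6)

5P = (8, 6)


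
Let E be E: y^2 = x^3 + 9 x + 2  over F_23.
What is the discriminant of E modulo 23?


4 a^3 + 27 b^2 = 4*9^3 + 27*2^2 = 2916 + 108 = 3024
Delta = -16 * (3024) = -48384
Delta mod 23 = 8

Delta = 8 (mod 23)


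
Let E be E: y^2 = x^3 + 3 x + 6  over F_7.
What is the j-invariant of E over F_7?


Delta = -16(4 a^3 + 27 b^2) mod 7 = 3
-1728 * (4 a)^3 = -1728 * (4*3)^3 mod 7 = 6
j = 6 * 3^(-1) mod 7 = 2

j = 2 (mod 7)


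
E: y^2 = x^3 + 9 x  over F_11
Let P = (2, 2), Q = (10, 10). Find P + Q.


P != Q, so use the chord formula.
s = (y2 - y1) / (x2 - x1) = (8) / (8) mod 11 = 1
x3 = s^2 - x1 - x2 mod 11 = 1^2 - 2 - 10 = 0
y3 = s (x1 - x3) - y1 mod 11 = 1 * (2 - 0) - 2 = 0

P + Q = (0, 0)


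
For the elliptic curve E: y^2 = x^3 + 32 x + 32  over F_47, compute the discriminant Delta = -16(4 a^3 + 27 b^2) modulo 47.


4 a^3 + 27 b^2 = 4*32^3 + 27*32^2 = 131072 + 27648 = 158720
Delta = -16 * (158720) = -2539520
Delta mod 47 = 31

Delta = 31 (mod 47)


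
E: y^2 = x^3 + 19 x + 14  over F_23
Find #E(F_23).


For each x in F_23, count y with y^2 = x^3 + 19 x + 14 mod 23:
  x = 3: RHS = 6, y in [11, 12]  -> 2 point(s)
  x = 4: RHS = 16, y in [4, 19]  -> 2 point(s)
  x = 5: RHS = 4, y in [2, 21]  -> 2 point(s)
  x = 10: RHS = 8, y in [10, 13]  -> 2 point(s)
  x = 11: RHS = 13, y in [6, 17]  -> 2 point(s)
  x = 17: RHS = 6, y in [11, 12]  -> 2 point(s)
  x = 18: RHS = 1, y in [1, 22]  -> 2 point(s)
  x = 19: RHS = 12, y in [9, 14]  -> 2 point(s)
Affine points: 16. Add the point at infinity: total = 17.

#E(F_23) = 17


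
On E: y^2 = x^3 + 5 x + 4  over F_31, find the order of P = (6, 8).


Compute successive multiples of P until we hit O:
  1P = (6, 8)
  2P = (7, 14)
  3P = (23, 14)
  4P = (18, 6)
  5P = (1, 17)
  6P = (26, 28)
  7P = (0, 29)
  8P = (14, 20)
  ... (continuing to 26P)
  26P = O

ord(P) = 26


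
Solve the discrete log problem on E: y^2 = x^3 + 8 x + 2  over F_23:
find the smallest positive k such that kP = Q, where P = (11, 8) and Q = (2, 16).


Enumerate multiples of P until we hit Q = (2, 16):
  1P = (11, 8)
  2P = (4, 12)
  3P = (21, 1)
  4P = (0, 5)
  5P = (2, 7)
  6P = (12, 20)
  7P = (6, 6)
  8P = (8, 7)
  9P = (22, 19)
  10P = (14, 12)
  11P = (10, 1)
  12P = (5, 11)
  13P = (13, 16)
  14P = (15, 22)
  15P = (15, 1)
  16P = (13, 7)
  17P = (5, 12)
  18P = (10, 22)
  19P = (14, 11)
  20P = (22, 4)
  21P = (8, 16)
  22P = (6, 17)
  23P = (12, 3)
  24P = (2, 16)
Match found at i = 24.

k = 24


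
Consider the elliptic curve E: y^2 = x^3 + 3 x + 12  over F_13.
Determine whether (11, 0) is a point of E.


Check whether y^2 = x^3 + 3 x + 12 (mod 13) for (x, y) = (11, 0).
LHS: y^2 = 0^2 mod 13 = 0
RHS: x^3 + 3 x + 12 = 11^3 + 3*11 + 12 mod 13 = 11
LHS != RHS

No, not on the curve


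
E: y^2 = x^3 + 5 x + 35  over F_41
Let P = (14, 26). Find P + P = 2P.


Doubling: s = (3 x1^2 + a) / (2 y1)
s = (3*14^2 + 5) / (2*26) mod 41 = 39
x3 = s^2 - 2 x1 mod 41 = 39^2 - 2*14 = 17
y3 = s (x1 - x3) - y1 mod 41 = 39 * (14 - 17) - 26 = 21

2P = (17, 21)


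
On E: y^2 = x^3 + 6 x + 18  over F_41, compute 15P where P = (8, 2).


k = 15 = 1111_2 (binary, LSB first: 1111)
Double-and-add from P = (8, 2):
  bit 0 = 1: acc = O + (8, 2) = (8, 2)
  bit 1 = 1: acc = (8, 2) + (5, 3) = (19, 29)
  bit 2 = 1: acc = (19, 29) + (39, 30) = (28, 30)
  bit 3 = 1: acc = (28, 30) + (25, 7) = (24, 28)

15P = (24, 28)


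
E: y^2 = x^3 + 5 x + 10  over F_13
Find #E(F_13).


For each x in F_13, count y with y^2 = x^3 + 5 x + 10 mod 13:
  x = 0: RHS = 10, y in [6, 7]  -> 2 point(s)
  x = 1: RHS = 3, y in [4, 9]  -> 2 point(s)
  x = 3: RHS = 0, y in [0]  -> 1 point(s)
  x = 4: RHS = 3, y in [4, 9]  -> 2 point(s)
  x = 5: RHS = 4, y in [2, 11]  -> 2 point(s)
  x = 6: RHS = 9, y in [3, 10]  -> 2 point(s)
  x = 8: RHS = 3, y in [4, 9]  -> 2 point(s)
  x = 9: RHS = 4, y in [2, 11]  -> 2 point(s)
  x = 12: RHS = 4, y in [2, 11]  -> 2 point(s)
Affine points: 17. Add the point at infinity: total = 18.

#E(F_13) = 18


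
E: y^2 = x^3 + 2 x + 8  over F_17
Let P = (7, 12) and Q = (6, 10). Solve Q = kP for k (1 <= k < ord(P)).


Enumerate multiples of P until we hit Q = (6, 10):
  1P = (7, 12)
  2P = (12, 3)
  3P = (6, 10)
Match found at i = 3.

k = 3


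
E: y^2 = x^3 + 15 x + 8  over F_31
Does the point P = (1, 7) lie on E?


Check whether y^2 = x^3 + 15 x + 8 (mod 31) for (x, y) = (1, 7).
LHS: y^2 = 7^2 mod 31 = 18
RHS: x^3 + 15 x + 8 = 1^3 + 15*1 + 8 mod 31 = 24
LHS != RHS

No, not on the curve


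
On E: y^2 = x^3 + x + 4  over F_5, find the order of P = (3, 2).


Compute successive multiples of P until we hit O:
  1P = (3, 2)
  2P = (3, 3)
  3P = O

ord(P) = 3


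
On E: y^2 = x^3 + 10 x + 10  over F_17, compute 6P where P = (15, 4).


k = 6 = 110_2 (binary, LSB first: 011)
Double-and-add from P = (15, 4):
  bit 0 = 0: acc unchanged = O
  bit 1 = 1: acc = O + (2, 2) = (2, 2)
  bit 2 = 1: acc = (2, 2) + (5, 7) = (9, 9)

6P = (9, 9)


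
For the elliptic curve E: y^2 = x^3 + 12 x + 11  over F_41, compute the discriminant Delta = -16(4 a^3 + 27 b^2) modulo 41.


4 a^3 + 27 b^2 = 4*12^3 + 27*11^2 = 6912 + 3267 = 10179
Delta = -16 * (10179) = -162864
Delta mod 41 = 29

Delta = 29 (mod 41)


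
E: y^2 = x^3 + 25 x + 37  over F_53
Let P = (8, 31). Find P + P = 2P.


Doubling: s = (3 x1^2 + a) / (2 y1)
s = (3*8^2 + 25) / (2*31) mod 53 = 30
x3 = s^2 - 2 x1 mod 53 = 30^2 - 2*8 = 36
y3 = s (x1 - x3) - y1 mod 53 = 30 * (8 - 36) - 31 = 30

2P = (36, 30)


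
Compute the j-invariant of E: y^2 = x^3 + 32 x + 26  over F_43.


Delta = -16(4 a^3 + 27 b^2) mod 43 = 25
-1728 * (4 a)^3 = -1728 * (4*32)^3 mod 43 = 8
j = 8 * 25^(-1) mod 43 = 33

j = 33 (mod 43)


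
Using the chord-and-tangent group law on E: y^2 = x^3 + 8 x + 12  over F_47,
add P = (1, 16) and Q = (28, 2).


P != Q, so use the chord formula.
s = (y2 - y1) / (x2 - x1) = (33) / (27) mod 47 = 43
x3 = s^2 - x1 - x2 mod 47 = 43^2 - 1 - 28 = 34
y3 = s (x1 - x3) - y1 mod 47 = 43 * (1 - 34) - 16 = 22

P + Q = (34, 22)


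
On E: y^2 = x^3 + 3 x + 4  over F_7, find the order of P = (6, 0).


Compute successive multiples of P until we hit O:
  1P = (6, 0)
  2P = O

ord(P) = 2


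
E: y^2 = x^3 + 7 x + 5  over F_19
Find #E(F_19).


For each x in F_19, count y with y^2 = x^3 + 7 x + 5 mod 19:
  x = 0: RHS = 5, y in [9, 10]  -> 2 point(s)
  x = 6: RHS = 16, y in [4, 15]  -> 2 point(s)
  x = 7: RHS = 17, y in [6, 13]  -> 2 point(s)
  x = 10: RHS = 11, y in [7, 12]  -> 2 point(s)
  x = 11: RHS = 7, y in [8, 11]  -> 2 point(s)
  x = 14: RHS = 16, y in [4, 15]  -> 2 point(s)
  x = 18: RHS = 16, y in [4, 15]  -> 2 point(s)
Affine points: 14. Add the point at infinity: total = 15.

#E(F_19) = 15


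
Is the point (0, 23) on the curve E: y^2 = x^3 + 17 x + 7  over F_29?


Check whether y^2 = x^3 + 17 x + 7 (mod 29) for (x, y) = (0, 23).
LHS: y^2 = 23^2 mod 29 = 7
RHS: x^3 + 17 x + 7 = 0^3 + 17*0 + 7 mod 29 = 7
LHS = RHS

Yes, on the curve


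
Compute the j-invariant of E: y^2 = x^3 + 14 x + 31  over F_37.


Delta = -16(4 a^3 + 27 b^2) mod 37 = 11
-1728 * (4 a)^3 = -1728 * (4*14)^3 mod 37 = 6
j = 6 * 11^(-1) mod 37 = 14

j = 14 (mod 37)


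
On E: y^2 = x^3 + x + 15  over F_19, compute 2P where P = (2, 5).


Doubling: s = (3 x1^2 + a) / (2 y1)
s = (3*2^2 + 1) / (2*5) mod 19 = 7
x3 = s^2 - 2 x1 mod 19 = 7^2 - 2*2 = 7
y3 = s (x1 - x3) - y1 mod 19 = 7 * (2 - 7) - 5 = 17

2P = (7, 17)


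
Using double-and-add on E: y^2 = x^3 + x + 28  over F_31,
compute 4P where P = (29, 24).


k = 4 = 100_2 (binary, LSB first: 001)
Double-and-add from P = (29, 24):
  bit 0 = 0: acc unchanged = O
  bit 1 = 0: acc unchanged = O
  bit 2 = 1: acc = O + (2, 10) = (2, 10)

4P = (2, 10)


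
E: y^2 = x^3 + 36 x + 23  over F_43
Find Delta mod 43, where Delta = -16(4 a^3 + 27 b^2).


4 a^3 + 27 b^2 = 4*36^3 + 27*23^2 = 186624 + 14283 = 200907
Delta = -16 * (200907) = -3214512
Delta mod 43 = 39

Delta = 39 (mod 43)


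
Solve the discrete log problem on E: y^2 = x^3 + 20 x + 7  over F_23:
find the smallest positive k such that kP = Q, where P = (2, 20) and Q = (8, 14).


Enumerate multiples of P until we hit Q = (8, 14):
  1P = (2, 20)
  2P = (4, 6)
  3P = (20, 14)
  4P = (19, 1)
  5P = (5, 5)
  6P = (18, 14)
  7P = (15, 5)
  8P = (14, 8)
  9P = (8, 9)
  10P = (17, 19)
  11P = (13, 16)
  12P = (3, 18)
  13P = (22, 20)
  14P = (22, 3)
  15P = (3, 5)
  16P = (13, 7)
  17P = (17, 4)
  18P = (8, 14)
Match found at i = 18.

k = 18


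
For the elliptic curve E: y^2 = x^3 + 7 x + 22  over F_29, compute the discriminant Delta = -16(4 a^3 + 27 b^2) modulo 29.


4 a^3 + 27 b^2 = 4*7^3 + 27*22^2 = 1372 + 13068 = 14440
Delta = -16 * (14440) = -231040
Delta mod 29 = 3

Delta = 3 (mod 29)


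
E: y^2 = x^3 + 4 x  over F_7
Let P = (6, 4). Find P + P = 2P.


Doubling: s = (3 x1^2 + a) / (2 y1)
s = (3*6^2 + 4) / (2*4) mod 7 = 0
x3 = s^2 - 2 x1 mod 7 = 0^2 - 2*6 = 2
y3 = s (x1 - x3) - y1 mod 7 = 0 * (6 - 2) - 4 = 3

2P = (2, 3)


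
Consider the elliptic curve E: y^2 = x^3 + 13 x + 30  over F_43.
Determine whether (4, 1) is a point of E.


Check whether y^2 = x^3 + 13 x + 30 (mod 43) for (x, y) = (4, 1).
LHS: y^2 = 1^2 mod 43 = 1
RHS: x^3 + 13 x + 30 = 4^3 + 13*4 + 30 mod 43 = 17
LHS != RHS

No, not on the curve


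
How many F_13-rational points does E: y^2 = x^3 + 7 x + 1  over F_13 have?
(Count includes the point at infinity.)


For each x in F_13, count y with y^2 = x^3 + 7 x + 1 mod 13:
  x = 0: RHS = 1, y in [1, 12]  -> 2 point(s)
  x = 1: RHS = 9, y in [3, 10]  -> 2 point(s)
  x = 2: RHS = 10, y in [6, 7]  -> 2 point(s)
  x = 3: RHS = 10, y in [6, 7]  -> 2 point(s)
  x = 6: RHS = 12, y in [5, 8]  -> 2 point(s)
  x = 7: RHS = 3, y in [4, 9]  -> 2 point(s)
  x = 8: RHS = 10, y in [6, 7]  -> 2 point(s)
  x = 9: RHS = 0, y in [0]  -> 1 point(s)
Affine points: 15. Add the point at infinity: total = 16.

#E(F_13) = 16


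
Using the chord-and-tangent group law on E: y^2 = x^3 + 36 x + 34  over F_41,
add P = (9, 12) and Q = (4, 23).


P != Q, so use the chord formula.
s = (y2 - y1) / (x2 - x1) = (11) / (36) mod 41 = 6
x3 = s^2 - x1 - x2 mod 41 = 6^2 - 9 - 4 = 23
y3 = s (x1 - x3) - y1 mod 41 = 6 * (9 - 23) - 12 = 27

P + Q = (23, 27)


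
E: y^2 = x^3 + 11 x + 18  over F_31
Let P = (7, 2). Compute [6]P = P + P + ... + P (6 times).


k = 6 = 110_2 (binary, LSB first: 011)
Double-and-add from P = (7, 2):
  bit 0 = 0: acc unchanged = O
  bit 1 = 1: acc = O + (4, 8) = (4, 8)
  bit 2 = 1: acc = (4, 8) + (28, 12) = (24, 30)

6P = (24, 30)


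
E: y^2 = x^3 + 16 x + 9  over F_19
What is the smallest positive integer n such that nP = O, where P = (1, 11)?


Compute successive multiples of P until we hit O:
  1P = (1, 11)
  2P = (17, 8)
  3P = (2, 7)
  4P = (13, 18)
  5P = (6, 13)
  6P = (0, 16)
  7P = (5, 9)
  8P = (18, 7)
  ... (continuing to 19P)
  19P = O

ord(P) = 19


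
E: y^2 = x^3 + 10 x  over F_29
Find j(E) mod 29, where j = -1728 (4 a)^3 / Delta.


Delta = -16(4 a^3 + 27 b^2) mod 29 = 3
-1728 * (4 a)^3 = -1728 * (4*10)^3 mod 29 = 22
j = 22 * 3^(-1) mod 29 = 17

j = 17 (mod 29)


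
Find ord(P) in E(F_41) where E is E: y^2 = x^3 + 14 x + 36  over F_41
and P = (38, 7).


Compute successive multiples of P until we hit O:
  1P = (38, 7)
  2P = (6, 34)
  3P = (6, 7)
  4P = (38, 34)
  5P = O

ord(P) = 5


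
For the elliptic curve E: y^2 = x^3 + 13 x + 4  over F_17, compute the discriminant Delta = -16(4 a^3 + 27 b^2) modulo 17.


4 a^3 + 27 b^2 = 4*13^3 + 27*4^2 = 8788 + 432 = 9220
Delta = -16 * (9220) = -147520
Delta mod 17 = 6

Delta = 6 (mod 17)


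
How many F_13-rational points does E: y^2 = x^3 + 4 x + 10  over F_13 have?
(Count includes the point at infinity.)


For each x in F_13, count y with y^2 = x^3 + 4 x + 10 mod 13:
  x = 0: RHS = 10, y in [6, 7]  -> 2 point(s)
  x = 2: RHS = 0, y in [0]  -> 1 point(s)
  x = 3: RHS = 10, y in [6, 7]  -> 2 point(s)
  x = 4: RHS = 12, y in [5, 8]  -> 2 point(s)
  x = 5: RHS = 12, y in [5, 8]  -> 2 point(s)
  x = 6: RHS = 3, y in [4, 9]  -> 2 point(s)
  x = 7: RHS = 4, y in [2, 11]  -> 2 point(s)
  x = 10: RHS = 10, y in [6, 7]  -> 2 point(s)
Affine points: 15. Add the point at infinity: total = 16.

#E(F_13) = 16


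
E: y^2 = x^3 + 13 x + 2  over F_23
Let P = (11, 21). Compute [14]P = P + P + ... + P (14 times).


k = 14 = 1110_2 (binary, LSB first: 0111)
Double-and-add from P = (11, 21):
  bit 0 = 0: acc unchanged = O
  bit 1 = 1: acc = O + (5, 13) = (5, 13)
  bit 2 = 1: acc = (5, 13) + (2, 6) = (1, 4)
  bit 3 = 1: acc = (1, 4) + (12, 0) = (5, 10)

14P = (5, 10)


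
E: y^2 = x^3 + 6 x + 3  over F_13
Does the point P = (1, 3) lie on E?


Check whether y^2 = x^3 + 6 x + 3 (mod 13) for (x, y) = (1, 3).
LHS: y^2 = 3^2 mod 13 = 9
RHS: x^3 + 6 x + 3 = 1^3 + 6*1 + 3 mod 13 = 10
LHS != RHS

No, not on the curve


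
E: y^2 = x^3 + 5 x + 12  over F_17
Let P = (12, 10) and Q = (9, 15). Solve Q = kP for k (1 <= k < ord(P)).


Enumerate multiples of P until we hit Q = (9, 15):
  1P = (12, 10)
  2P = (9, 2)
  3P = (5, 3)
  4P = (1, 1)
  5P = (2, 9)
  6P = (11, 2)
  7P = (7, 13)
  8P = (14, 15)
  9P = (10, 12)
  10P = (13, 8)
  11P = (13, 9)
  12P = (10, 5)
  13P = (14, 2)
  14P = (7, 4)
  15P = (11, 15)
  16P = (2, 8)
  17P = (1, 16)
  18P = (5, 14)
  19P = (9, 15)
Match found at i = 19.

k = 19


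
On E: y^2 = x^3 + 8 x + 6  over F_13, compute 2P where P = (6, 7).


Doubling: s = (3 x1^2 + a) / (2 y1)
s = (3*6^2 + 8) / (2*7) mod 13 = 12
x3 = s^2 - 2 x1 mod 13 = 12^2 - 2*6 = 2
y3 = s (x1 - x3) - y1 mod 13 = 12 * (6 - 2) - 7 = 2

2P = (2, 2)


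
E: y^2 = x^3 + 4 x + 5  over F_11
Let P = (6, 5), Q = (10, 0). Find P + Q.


P != Q, so use the chord formula.
s = (y2 - y1) / (x2 - x1) = (6) / (4) mod 11 = 7
x3 = s^2 - x1 - x2 mod 11 = 7^2 - 6 - 10 = 0
y3 = s (x1 - x3) - y1 mod 11 = 7 * (6 - 0) - 5 = 4

P + Q = (0, 4)


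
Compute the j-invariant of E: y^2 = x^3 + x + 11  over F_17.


Delta = -16(4 a^3 + 27 b^2) mod 17 = 7
-1728 * (4 a)^3 = -1728 * (4*1)^3 mod 17 = 10
j = 10 * 7^(-1) mod 17 = 16

j = 16 (mod 17)


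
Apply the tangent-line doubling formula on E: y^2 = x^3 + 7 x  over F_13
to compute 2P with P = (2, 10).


Doubling: s = (3 x1^2 + a) / (2 y1)
s = (3*2^2 + 7) / (2*10) mod 13 = 12
x3 = s^2 - 2 x1 mod 13 = 12^2 - 2*2 = 10
y3 = s (x1 - x3) - y1 mod 13 = 12 * (2 - 10) - 10 = 11

2P = (10, 11)


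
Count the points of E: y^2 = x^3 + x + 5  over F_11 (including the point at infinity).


For each x in F_11, count y with y^2 = x^3 + 1 x + 5 mod 11:
  x = 0: RHS = 5, y in [4, 7]  -> 2 point(s)
  x = 2: RHS = 4, y in [2, 9]  -> 2 point(s)
  x = 5: RHS = 3, y in [5, 6]  -> 2 point(s)
  x = 7: RHS = 3, y in [5, 6]  -> 2 point(s)
  x = 10: RHS = 3, y in [5, 6]  -> 2 point(s)
Affine points: 10. Add the point at infinity: total = 11.

#E(F_11) = 11


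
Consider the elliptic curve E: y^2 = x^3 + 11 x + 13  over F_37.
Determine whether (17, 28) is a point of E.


Check whether y^2 = x^3 + 11 x + 13 (mod 37) for (x, y) = (17, 28).
LHS: y^2 = 28^2 mod 37 = 7
RHS: x^3 + 11 x + 13 = 17^3 + 11*17 + 13 mod 37 = 7
LHS = RHS

Yes, on the curve


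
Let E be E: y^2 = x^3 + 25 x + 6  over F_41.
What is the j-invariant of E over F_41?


Delta = -16(4 a^3 + 27 b^2) mod 41 = 18
-1728 * (4 a)^3 = -1728 * (4*25)^3 mod 41 = 22
j = 22 * 18^(-1) mod 41 = 24

j = 24 (mod 41)


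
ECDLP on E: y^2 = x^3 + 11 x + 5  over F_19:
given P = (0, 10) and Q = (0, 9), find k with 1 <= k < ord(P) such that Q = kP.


Enumerate multiples of P until we hit Q = (0, 9):
  1P = (0, 10)
  2P = (7, 8)
  3P = (2, 15)
  4P = (9, 15)
  5P = (15, 7)
  6P = (1, 13)
  7P = (8, 4)
  8P = (8, 15)
  9P = (1, 6)
  10P = (15, 12)
  11P = (9, 4)
  12P = (2, 4)
  13P = (7, 11)
  14P = (0, 9)
Match found at i = 14.

k = 14


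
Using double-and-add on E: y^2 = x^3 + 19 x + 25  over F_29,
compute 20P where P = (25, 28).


k = 20 = 10100_2 (binary, LSB first: 00101)
Double-and-add from P = (25, 28):
  bit 0 = 0: acc unchanged = O
  bit 1 = 0: acc unchanged = O
  bit 2 = 1: acc = O + (0, 24) = (0, 24)
  bit 3 = 0: acc unchanged = (0, 24)
  bit 4 = 1: acc = (0, 24) + (11, 12) = (12, 26)

20P = (12, 26)


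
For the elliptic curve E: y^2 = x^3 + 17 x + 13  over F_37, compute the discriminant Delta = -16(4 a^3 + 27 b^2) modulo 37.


4 a^3 + 27 b^2 = 4*17^3 + 27*13^2 = 19652 + 4563 = 24215
Delta = -16 * (24215) = -387440
Delta mod 37 = 24

Delta = 24 (mod 37)


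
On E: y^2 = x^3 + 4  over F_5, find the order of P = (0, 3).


Compute successive multiples of P until we hit O:
  1P = (0, 3)
  2P = (0, 2)
  3P = O

ord(P) = 3


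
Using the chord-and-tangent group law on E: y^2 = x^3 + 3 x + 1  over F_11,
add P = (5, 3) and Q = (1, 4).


P != Q, so use the chord formula.
s = (y2 - y1) / (x2 - x1) = (1) / (7) mod 11 = 8
x3 = s^2 - x1 - x2 mod 11 = 8^2 - 5 - 1 = 3
y3 = s (x1 - x3) - y1 mod 11 = 8 * (5 - 3) - 3 = 2

P + Q = (3, 2)


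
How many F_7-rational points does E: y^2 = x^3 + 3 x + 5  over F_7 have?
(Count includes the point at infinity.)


For each x in F_7, count y with y^2 = x^3 + 3 x + 5 mod 7:
  x = 1: RHS = 2, y in [3, 4]  -> 2 point(s)
  x = 4: RHS = 4, y in [2, 5]  -> 2 point(s)
  x = 6: RHS = 1, y in [1, 6]  -> 2 point(s)
Affine points: 6. Add the point at infinity: total = 7.

#E(F_7) = 7


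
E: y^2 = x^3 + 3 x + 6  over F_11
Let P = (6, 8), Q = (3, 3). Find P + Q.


P != Q, so use the chord formula.
s = (y2 - y1) / (x2 - x1) = (6) / (8) mod 11 = 9
x3 = s^2 - x1 - x2 mod 11 = 9^2 - 6 - 3 = 6
y3 = s (x1 - x3) - y1 mod 11 = 9 * (6 - 6) - 8 = 3

P + Q = (6, 3)


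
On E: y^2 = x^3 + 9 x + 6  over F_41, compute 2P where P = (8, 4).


Doubling: s = (3 x1^2 + a) / (2 y1)
s = (3*8^2 + 9) / (2*4) mod 41 = 20
x3 = s^2 - 2 x1 mod 41 = 20^2 - 2*8 = 15
y3 = s (x1 - x3) - y1 mod 41 = 20 * (8 - 15) - 4 = 20

2P = (15, 20)


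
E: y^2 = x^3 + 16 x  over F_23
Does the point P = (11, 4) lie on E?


Check whether y^2 = x^3 + 16 x + 0 (mod 23) for (x, y) = (11, 4).
LHS: y^2 = 4^2 mod 23 = 16
RHS: x^3 + 16 x + 0 = 11^3 + 16*11 + 0 mod 23 = 12
LHS != RHS

No, not on the curve


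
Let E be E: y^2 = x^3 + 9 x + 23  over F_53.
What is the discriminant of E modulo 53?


4 a^3 + 27 b^2 = 4*9^3 + 27*23^2 = 2916 + 14283 = 17199
Delta = -16 * (17199) = -275184
Delta mod 53 = 45

Delta = 45 (mod 53)


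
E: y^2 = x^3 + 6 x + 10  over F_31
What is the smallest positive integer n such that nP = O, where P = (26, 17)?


Compute successive multiples of P until we hit O:
  1P = (26, 17)
  2P = (26, 14)
  3P = O

ord(P) = 3


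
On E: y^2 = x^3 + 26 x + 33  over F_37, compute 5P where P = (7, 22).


k = 5 = 101_2 (binary, LSB first: 101)
Double-and-add from P = (7, 22):
  bit 0 = 1: acc = O + (7, 22) = (7, 22)
  bit 1 = 0: acc unchanged = (7, 22)
  bit 2 = 1: acc = (7, 22) + (29, 4) = (35, 11)

5P = (35, 11)


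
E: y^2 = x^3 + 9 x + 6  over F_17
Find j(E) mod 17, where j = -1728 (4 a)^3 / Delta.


Delta = -16(4 a^3 + 27 b^2) mod 17 = 12
-1728 * (4 a)^3 = -1728 * (4*9)^3 mod 17 = 14
j = 14 * 12^(-1) mod 17 = 4

j = 4 (mod 17)


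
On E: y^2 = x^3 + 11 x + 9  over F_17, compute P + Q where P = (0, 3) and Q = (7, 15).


P != Q, so use the chord formula.
s = (y2 - y1) / (x2 - x1) = (12) / (7) mod 17 = 9
x3 = s^2 - x1 - x2 mod 17 = 9^2 - 0 - 7 = 6
y3 = s (x1 - x3) - y1 mod 17 = 9 * (0 - 6) - 3 = 11

P + Q = (6, 11)


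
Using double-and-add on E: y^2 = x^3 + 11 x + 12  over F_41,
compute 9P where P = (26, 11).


k = 9 = 1001_2 (binary, LSB first: 1001)
Double-and-add from P = (26, 11):
  bit 0 = 1: acc = O + (26, 11) = (26, 11)
  bit 1 = 0: acc unchanged = (26, 11)
  bit 2 = 0: acc unchanged = (26, 11)
  bit 3 = 1: acc = (26, 11) + (39, 8) = (27, 5)

9P = (27, 5)


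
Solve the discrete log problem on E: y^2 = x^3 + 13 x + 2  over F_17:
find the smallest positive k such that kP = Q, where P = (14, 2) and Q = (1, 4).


Enumerate multiples of P until we hit Q = (1, 4):
  1P = (14, 2)
  2P = (4, 13)
  3P = (15, 11)
  4P = (1, 13)
  5P = (0, 11)
  6P = (12, 4)
  7P = (9, 10)
  8P = (2, 6)
  9P = (3, 0)
  10P = (2, 11)
  11P = (9, 7)
  12P = (12, 13)
  13P = (0, 6)
  14P = (1, 4)
Match found at i = 14.

k = 14


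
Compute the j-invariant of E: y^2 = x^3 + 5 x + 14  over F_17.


Delta = -16(4 a^3 + 27 b^2) mod 17 = 12
-1728 * (4 a)^3 = -1728 * (4*5)^3 mod 17 = 9
j = 9 * 12^(-1) mod 17 = 5

j = 5 (mod 17)


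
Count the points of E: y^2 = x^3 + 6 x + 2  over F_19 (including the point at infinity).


For each x in F_19, count y with y^2 = x^3 + 6 x + 2 mod 19:
  x = 1: RHS = 9, y in [3, 16]  -> 2 point(s)
  x = 3: RHS = 9, y in [3, 16]  -> 2 point(s)
  x = 5: RHS = 5, y in [9, 10]  -> 2 point(s)
  x = 6: RHS = 7, y in [8, 11]  -> 2 point(s)
  x = 7: RHS = 7, y in [8, 11]  -> 2 point(s)
  x = 8: RHS = 11, y in [7, 12]  -> 2 point(s)
  x = 9: RHS = 6, y in [5, 14]  -> 2 point(s)
  x = 10: RHS = 17, y in [6, 13]  -> 2 point(s)
  x = 12: RHS = 16, y in [4, 15]  -> 2 point(s)
  x = 13: RHS = 16, y in [4, 15]  -> 2 point(s)
  x = 15: RHS = 9, y in [3, 16]  -> 2 point(s)
  x = 17: RHS = 1, y in [1, 18]  -> 2 point(s)
Affine points: 24. Add the point at infinity: total = 25.

#E(F_19) = 25


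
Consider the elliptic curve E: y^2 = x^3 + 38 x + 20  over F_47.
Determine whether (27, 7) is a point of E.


Check whether y^2 = x^3 + 38 x + 20 (mod 47) for (x, y) = (27, 7).
LHS: y^2 = 7^2 mod 47 = 2
RHS: x^3 + 38 x + 20 = 27^3 + 38*27 + 20 mod 47 = 2
LHS = RHS

Yes, on the curve


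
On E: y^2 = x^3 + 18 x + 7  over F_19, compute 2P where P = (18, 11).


Doubling: s = (3 x1^2 + a) / (2 y1)
s = (3*18^2 + 18) / (2*11) mod 19 = 7
x3 = s^2 - 2 x1 mod 19 = 7^2 - 2*18 = 13
y3 = s (x1 - x3) - y1 mod 19 = 7 * (18 - 13) - 11 = 5

2P = (13, 5)


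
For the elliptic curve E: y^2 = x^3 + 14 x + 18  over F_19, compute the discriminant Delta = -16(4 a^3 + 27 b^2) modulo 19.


4 a^3 + 27 b^2 = 4*14^3 + 27*18^2 = 10976 + 8748 = 19724
Delta = -16 * (19724) = -315584
Delta mod 19 = 6

Delta = 6 (mod 19)


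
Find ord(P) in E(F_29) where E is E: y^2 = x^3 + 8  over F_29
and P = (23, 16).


Compute successive multiples of P until we hit O:
  1P = (23, 16)
  2P = (3, 8)
  3P = (2, 4)
  4P = (28, 6)
  5P = (11, 18)
  6P = (20, 27)
  7P = (22, 19)
  8P = (22, 10)
  ... (continuing to 15P)
  15P = O

ord(P) = 15


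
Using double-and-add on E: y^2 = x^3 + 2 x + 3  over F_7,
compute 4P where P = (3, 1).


k = 4 = 100_2 (binary, LSB first: 001)
Double-and-add from P = (3, 1):
  bit 0 = 0: acc unchanged = O
  bit 1 = 0: acc unchanged = O
  bit 2 = 1: acc = O + (3, 1) = (3, 1)

4P = (3, 1)


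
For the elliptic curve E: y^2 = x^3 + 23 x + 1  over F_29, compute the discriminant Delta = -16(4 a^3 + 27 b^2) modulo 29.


4 a^3 + 27 b^2 = 4*23^3 + 27*1^2 = 48668 + 27 = 48695
Delta = -16 * (48695) = -779120
Delta mod 29 = 23

Delta = 23 (mod 29)


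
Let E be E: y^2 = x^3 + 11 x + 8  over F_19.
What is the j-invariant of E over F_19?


Delta = -16(4 a^3 + 27 b^2) mod 19 = 9
-1728 * (4 a)^3 = -1728 * (4*11)^3 mod 19 = 7
j = 7 * 9^(-1) mod 19 = 5

j = 5 (mod 19)


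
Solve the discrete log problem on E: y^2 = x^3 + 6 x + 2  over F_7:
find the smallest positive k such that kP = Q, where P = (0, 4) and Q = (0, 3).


Enumerate multiples of P until we hit Q = (0, 3):
  1P = (0, 4)
  2P = (1, 4)
  3P = (6, 3)
  4P = (2, 1)
  5P = (2, 6)
  6P = (6, 4)
  7P = (1, 3)
  8P = (0, 3)
Match found at i = 8.

k = 8


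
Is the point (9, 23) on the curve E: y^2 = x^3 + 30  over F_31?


Check whether y^2 = x^3 + 0 x + 30 (mod 31) for (x, y) = (9, 23).
LHS: y^2 = 23^2 mod 31 = 2
RHS: x^3 + 0 x + 30 = 9^3 + 0*9 + 30 mod 31 = 15
LHS != RHS

No, not on the curve


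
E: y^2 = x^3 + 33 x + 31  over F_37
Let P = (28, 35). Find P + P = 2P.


Doubling: s = (3 x1^2 + a) / (2 y1)
s = (3*28^2 + 33) / (2*35) mod 37 = 5
x3 = s^2 - 2 x1 mod 37 = 5^2 - 2*28 = 6
y3 = s (x1 - x3) - y1 mod 37 = 5 * (28 - 6) - 35 = 1

2P = (6, 1)


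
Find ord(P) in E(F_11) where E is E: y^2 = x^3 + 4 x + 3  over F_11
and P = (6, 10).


Compute successive multiples of P until we hit O:
  1P = (6, 10)
  2P = (0, 6)
  3P = (3, 3)
  4P = (5, 7)
  5P = (9, 3)
  6P = (10, 3)
  7P = (7, 0)
  8P = (10, 8)
  ... (continuing to 14P)
  14P = O

ord(P) = 14


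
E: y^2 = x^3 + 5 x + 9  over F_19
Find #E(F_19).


For each x in F_19, count y with y^2 = x^3 + 5 x + 9 mod 19:
  x = 0: RHS = 9, y in [3, 16]  -> 2 point(s)
  x = 4: RHS = 17, y in [6, 13]  -> 2 point(s)
  x = 5: RHS = 7, y in [8, 11]  -> 2 point(s)
  x = 7: RHS = 7, y in [8, 11]  -> 2 point(s)
  x = 9: RHS = 4, y in [2, 17]  -> 2 point(s)
  x = 12: RHS = 11, y in [7, 12]  -> 2 point(s)
  x = 14: RHS = 11, y in [7, 12]  -> 2 point(s)
  x = 15: RHS = 1, y in [1, 18]  -> 2 point(s)
  x = 16: RHS = 5, y in [9, 10]  -> 2 point(s)
Affine points: 18. Add the point at infinity: total = 19.

#E(F_19) = 19


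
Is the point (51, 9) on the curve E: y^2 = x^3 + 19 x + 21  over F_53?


Check whether y^2 = x^3 + 19 x + 21 (mod 53) for (x, y) = (51, 9).
LHS: y^2 = 9^2 mod 53 = 28
RHS: x^3 + 19 x + 21 = 51^3 + 19*51 + 21 mod 53 = 28
LHS = RHS

Yes, on the curve


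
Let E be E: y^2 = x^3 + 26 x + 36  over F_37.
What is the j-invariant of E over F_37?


Delta = -16(4 a^3 + 27 b^2) mod 37 = 22
-1728 * (4 a)^3 = -1728 * (4*26)^3 mod 37 = 1
j = 1 * 22^(-1) mod 37 = 32

j = 32 (mod 37)


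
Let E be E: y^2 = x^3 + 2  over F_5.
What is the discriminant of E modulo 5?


4 a^3 + 27 b^2 = 4*0^3 + 27*2^2 = 0 + 108 = 108
Delta = -16 * (108) = -1728
Delta mod 5 = 2

Delta = 2 (mod 5)


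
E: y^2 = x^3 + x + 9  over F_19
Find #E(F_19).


For each x in F_19, count y with y^2 = x^3 + 1 x + 9 mod 19:
  x = 0: RHS = 9, y in [3, 16]  -> 2 point(s)
  x = 1: RHS = 11, y in [7, 12]  -> 2 point(s)
  x = 2: RHS = 0, y in [0]  -> 1 point(s)
  x = 3: RHS = 1, y in [1, 18]  -> 2 point(s)
  x = 4: RHS = 1, y in [1, 18]  -> 2 point(s)
  x = 5: RHS = 6, y in [5, 14]  -> 2 point(s)
  x = 7: RHS = 17, y in [6, 13]  -> 2 point(s)
  x = 8: RHS = 16, y in [4, 15]  -> 2 point(s)
  x = 9: RHS = 6, y in [5, 14]  -> 2 point(s)
  x = 12: RHS = 1, y in [1, 18]  -> 2 point(s)
  x = 15: RHS = 17, y in [6, 13]  -> 2 point(s)
  x = 16: RHS = 17, y in [6, 13]  -> 2 point(s)
  x = 18: RHS = 7, y in [8, 11]  -> 2 point(s)
Affine points: 25. Add the point at infinity: total = 26.

#E(F_19) = 26


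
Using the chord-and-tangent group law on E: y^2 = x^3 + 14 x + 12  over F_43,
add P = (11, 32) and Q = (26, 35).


P != Q, so use the chord formula.
s = (y2 - y1) / (x2 - x1) = (3) / (15) mod 43 = 26
x3 = s^2 - x1 - x2 mod 43 = 26^2 - 11 - 26 = 37
y3 = s (x1 - x3) - y1 mod 43 = 26 * (11 - 37) - 32 = 23

P + Q = (37, 23)


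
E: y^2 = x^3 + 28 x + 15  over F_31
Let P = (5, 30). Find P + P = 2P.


Doubling: s = (3 x1^2 + a) / (2 y1)
s = (3*5^2 + 28) / (2*30) mod 31 = 26
x3 = s^2 - 2 x1 mod 31 = 26^2 - 2*5 = 15
y3 = s (x1 - x3) - y1 mod 31 = 26 * (5 - 15) - 30 = 20

2P = (15, 20)


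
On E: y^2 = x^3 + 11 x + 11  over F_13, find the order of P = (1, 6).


Compute successive multiples of P until we hit O:
  1P = (1, 6)
  2P = (12, 5)
  3P = (10, 9)
  4P = (5, 10)
  5P = (8, 0)
  6P = (5, 3)
  7P = (10, 4)
  8P = (12, 8)
  ... (continuing to 10P)
  10P = O

ord(P) = 10


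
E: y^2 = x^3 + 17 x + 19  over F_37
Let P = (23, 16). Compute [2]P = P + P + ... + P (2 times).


k = 2 = 10_2 (binary, LSB first: 01)
Double-and-add from P = (23, 16):
  bit 0 = 0: acc unchanged = O
  bit 1 = 1: acc = O + (17, 35) = (17, 35)

2P = (17, 35)


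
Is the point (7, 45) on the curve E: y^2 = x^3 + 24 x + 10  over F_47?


Check whether y^2 = x^3 + 24 x + 10 (mod 47) for (x, y) = (7, 45).
LHS: y^2 = 45^2 mod 47 = 4
RHS: x^3 + 24 x + 10 = 7^3 + 24*7 + 10 mod 47 = 4
LHS = RHS

Yes, on the curve


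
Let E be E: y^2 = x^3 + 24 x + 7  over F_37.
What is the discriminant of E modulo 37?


4 a^3 + 27 b^2 = 4*24^3 + 27*7^2 = 55296 + 1323 = 56619
Delta = -16 * (56619) = -905904
Delta mod 37 = 4

Delta = 4 (mod 37)


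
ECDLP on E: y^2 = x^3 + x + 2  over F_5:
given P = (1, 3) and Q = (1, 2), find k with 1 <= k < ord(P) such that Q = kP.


Enumerate multiples of P until we hit Q = (1, 2):
  1P = (1, 3)
  2P = (4, 0)
  3P = (1, 2)
Match found at i = 3.

k = 3


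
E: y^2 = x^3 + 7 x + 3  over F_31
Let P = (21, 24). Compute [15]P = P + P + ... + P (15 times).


k = 15 = 1111_2 (binary, LSB first: 1111)
Double-and-add from P = (21, 24):
  bit 0 = 1: acc = O + (21, 24) = (21, 24)
  bit 1 = 1: acc = (21, 24) + (24, 13) = (27, 29)
  bit 2 = 1: acc = (27, 29) + (19, 19) = (4, 23)
  bit 3 = 1: acc = (4, 23) + (3, 19) = (9, 19)

15P = (9, 19)


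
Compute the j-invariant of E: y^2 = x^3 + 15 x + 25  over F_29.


Delta = -16(4 a^3 + 27 b^2) mod 29 = 11
-1728 * (4 a)^3 = -1728 * (4*15)^3 mod 29 = 9
j = 9 * 11^(-1) mod 29 = 14

j = 14 (mod 29)


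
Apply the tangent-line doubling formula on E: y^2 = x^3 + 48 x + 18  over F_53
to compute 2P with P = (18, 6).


Doubling: s = (3 x1^2 + a) / (2 y1)
s = (3*18^2 + 48) / (2*6) mod 53 = 32
x3 = s^2 - 2 x1 mod 53 = 32^2 - 2*18 = 34
y3 = s (x1 - x3) - y1 mod 53 = 32 * (18 - 34) - 6 = 12

2P = (34, 12)


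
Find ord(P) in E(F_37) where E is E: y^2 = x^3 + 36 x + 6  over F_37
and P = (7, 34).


Compute successive multiples of P until we hit O:
  1P = (7, 34)
  2P = (19, 36)
  3P = (10, 21)
  4P = (10, 16)
  5P = (19, 1)
  6P = (7, 3)
  7P = O

ord(P) = 7


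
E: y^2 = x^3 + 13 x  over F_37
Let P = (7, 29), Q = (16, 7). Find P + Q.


P != Q, so use the chord formula.
s = (y2 - y1) / (x2 - x1) = (15) / (9) mod 37 = 14
x3 = s^2 - x1 - x2 mod 37 = 14^2 - 7 - 16 = 25
y3 = s (x1 - x3) - y1 mod 37 = 14 * (7 - 25) - 29 = 15

P + Q = (25, 15)


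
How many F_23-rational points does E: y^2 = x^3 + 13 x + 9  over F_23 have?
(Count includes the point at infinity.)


For each x in F_23, count y with y^2 = x^3 + 13 x + 9 mod 23:
  x = 0: RHS = 9, y in [3, 20]  -> 2 point(s)
  x = 1: RHS = 0, y in [0]  -> 1 point(s)
  x = 3: RHS = 6, y in [11, 12]  -> 2 point(s)
  x = 6: RHS = 4, y in [2, 21]  -> 2 point(s)
  x = 7: RHS = 6, y in [11, 12]  -> 2 point(s)
  x = 8: RHS = 4, y in [2, 21]  -> 2 point(s)
  x = 9: RHS = 4, y in [2, 21]  -> 2 point(s)
  x = 10: RHS = 12, y in [9, 14]  -> 2 point(s)
  x = 13: RHS = 6, y in [11, 12]  -> 2 point(s)
  x = 16: RHS = 12, y in [9, 14]  -> 2 point(s)
  x = 18: RHS = 3, y in [7, 16]  -> 2 point(s)
  x = 19: RHS = 8, y in [10, 13]  -> 2 point(s)
  x = 20: RHS = 12, y in [9, 14]  -> 2 point(s)
  x = 22: RHS = 18, y in [8, 15]  -> 2 point(s)
Affine points: 27. Add the point at infinity: total = 28.

#E(F_23) = 28


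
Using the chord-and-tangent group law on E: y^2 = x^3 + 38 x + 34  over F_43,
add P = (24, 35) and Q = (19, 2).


P != Q, so use the chord formula.
s = (y2 - y1) / (x2 - x1) = (10) / (38) mod 43 = 41
x3 = s^2 - x1 - x2 mod 43 = 41^2 - 24 - 19 = 4
y3 = s (x1 - x3) - y1 mod 43 = 41 * (24 - 4) - 35 = 11

P + Q = (4, 11)


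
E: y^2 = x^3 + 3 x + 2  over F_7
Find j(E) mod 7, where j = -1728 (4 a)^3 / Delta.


Delta = -16(4 a^3 + 27 b^2) mod 7 = 2
-1728 * (4 a)^3 = -1728 * (4*3)^3 mod 7 = 6
j = 6 * 2^(-1) mod 7 = 3

j = 3 (mod 7)
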